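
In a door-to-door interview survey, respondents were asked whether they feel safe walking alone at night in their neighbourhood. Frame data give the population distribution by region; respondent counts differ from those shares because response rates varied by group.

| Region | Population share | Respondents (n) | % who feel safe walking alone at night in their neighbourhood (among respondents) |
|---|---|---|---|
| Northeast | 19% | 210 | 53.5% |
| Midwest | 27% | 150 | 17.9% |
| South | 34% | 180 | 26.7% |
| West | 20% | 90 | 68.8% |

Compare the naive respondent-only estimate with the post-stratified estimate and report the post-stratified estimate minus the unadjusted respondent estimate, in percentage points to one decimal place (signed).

Unadjusted (pooled respondent) estimate weights by respondent counts:
  (210/630)×53.5 + (150/630)×17.9 + (180/630)×26.7 + (90/630)×68.8 = 39.5524%
Post-stratified estimate weights by population shares:
  0.19×53.5 + 0.27×17.9 + 0.34×26.7 + 0.2×68.8 = 37.836%
Difference = 37.836 − 39.5524 = -1.7164 pp.

-1.7 percentage points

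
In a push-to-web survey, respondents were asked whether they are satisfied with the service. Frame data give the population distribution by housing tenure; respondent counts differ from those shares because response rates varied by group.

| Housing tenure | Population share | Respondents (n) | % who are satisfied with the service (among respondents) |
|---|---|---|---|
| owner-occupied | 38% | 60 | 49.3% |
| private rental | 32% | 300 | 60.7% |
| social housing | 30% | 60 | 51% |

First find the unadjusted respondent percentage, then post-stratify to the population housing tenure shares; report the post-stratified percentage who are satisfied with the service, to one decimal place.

53.5%

Naive respondent-only estimate (weights = respondent counts):
  (60/420)×49.3 + (300/420)×60.7 + (60/420)×51 = 57.6857%
Post-stratifying to population shares instead:
  0.38×49.3 + 0.32×60.7 + 0.3×51 = 53.458%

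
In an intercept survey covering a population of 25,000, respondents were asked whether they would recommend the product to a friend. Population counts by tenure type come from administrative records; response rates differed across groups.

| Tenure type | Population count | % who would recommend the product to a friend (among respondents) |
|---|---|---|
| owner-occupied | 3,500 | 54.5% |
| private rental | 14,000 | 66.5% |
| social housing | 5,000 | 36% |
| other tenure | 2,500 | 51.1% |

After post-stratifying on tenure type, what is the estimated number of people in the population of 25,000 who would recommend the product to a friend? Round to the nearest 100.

Apply each group's respondent rate to its population count:
  owner-occupied: 3,500 × 54.5% = 1907.5
  private rental: 14,000 × 66.5% = 9310
  social housing: 5,000 × 36% = 1800
  other tenure: 2,500 × 51.1% = 1277.5
Estimated total = 14,295 → 14,300.

14,300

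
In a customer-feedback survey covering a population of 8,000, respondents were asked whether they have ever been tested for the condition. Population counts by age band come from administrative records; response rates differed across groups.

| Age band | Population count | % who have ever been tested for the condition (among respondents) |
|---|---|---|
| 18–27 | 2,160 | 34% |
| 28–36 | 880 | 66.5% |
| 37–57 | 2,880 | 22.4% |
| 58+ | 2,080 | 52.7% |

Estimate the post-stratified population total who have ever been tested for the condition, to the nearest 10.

3,060

Apply each group's respondent rate to its population count:
  18–27: 2,160 × 34% = 734.4
  28–36: 880 × 66.5% = 585.2
  37–57: 2,880 × 22.4% = 645.12
  58+: 2,080 × 52.7% = 1096.16
Estimated total = 3060.88 → 3,060.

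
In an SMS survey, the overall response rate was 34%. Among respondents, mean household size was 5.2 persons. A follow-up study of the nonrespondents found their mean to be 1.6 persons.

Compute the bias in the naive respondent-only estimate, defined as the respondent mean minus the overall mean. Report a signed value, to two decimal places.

Nonresponse fraction = 1 − 0.34 = 0.66.
Bias = (nonresponse fraction) × (respondent mean − nonrespondent mean)
     = 0.66 × (5.2 − 1.6) = 0.66 × 3.6 = 2.376.

+2.38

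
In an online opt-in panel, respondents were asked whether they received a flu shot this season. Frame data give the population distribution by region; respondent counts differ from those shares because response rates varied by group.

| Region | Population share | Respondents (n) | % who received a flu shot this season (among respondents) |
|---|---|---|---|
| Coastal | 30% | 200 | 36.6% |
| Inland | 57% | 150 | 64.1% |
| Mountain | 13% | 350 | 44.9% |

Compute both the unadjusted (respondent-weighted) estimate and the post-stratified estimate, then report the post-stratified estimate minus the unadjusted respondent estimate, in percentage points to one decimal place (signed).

+6.7 percentage points

Naive respondent-only estimate (weights = respondent counts):
  (200/700)×36.6 + (150/700)×64.1 + (350/700)×44.9 = 46.6429%
Reweighting by population region shares:
  0.3×36.6 + 0.57×64.1 + 0.13×44.9 = 53.354%
Difference = 53.354 − 46.6429 = 6.7111 pp.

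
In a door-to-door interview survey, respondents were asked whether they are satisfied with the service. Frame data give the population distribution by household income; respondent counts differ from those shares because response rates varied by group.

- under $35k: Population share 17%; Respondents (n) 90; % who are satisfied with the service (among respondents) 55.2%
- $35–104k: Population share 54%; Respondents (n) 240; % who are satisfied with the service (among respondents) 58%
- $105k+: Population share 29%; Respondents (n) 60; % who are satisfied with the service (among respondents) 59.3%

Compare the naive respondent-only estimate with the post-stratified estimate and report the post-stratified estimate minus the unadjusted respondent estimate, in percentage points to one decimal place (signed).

Without adjustment, the pooled respondent share is:
  (90/390)×55.2 + (240/390)×58 + (60/390)×59.3 = 57.5538%
Post-stratifying to population shares instead:
  0.17×55.2 + 0.54×58 + 0.29×59.3 = 57.901%
Difference = 57.901 − 57.5538 = 0.3472 pp.

+0.3 percentage points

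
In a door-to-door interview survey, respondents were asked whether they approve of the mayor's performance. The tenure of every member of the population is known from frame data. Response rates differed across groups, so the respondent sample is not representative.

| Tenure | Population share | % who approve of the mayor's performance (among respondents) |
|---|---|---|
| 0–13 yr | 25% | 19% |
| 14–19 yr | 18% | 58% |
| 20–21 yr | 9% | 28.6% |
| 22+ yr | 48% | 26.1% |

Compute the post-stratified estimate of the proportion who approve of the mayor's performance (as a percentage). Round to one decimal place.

Reweight to the known tenure distribution:
  0–13 yr: 0.25 × 19 = 4.75
  14–19 yr: 0.18 × 58 = 10.44
  20–21 yr: 0.09 × 28.6 = 2.574
  22+ yr: 0.48 × 26.1 = 12.528
Post-stratified estimate = 30.292 → 30.3%.

30.3%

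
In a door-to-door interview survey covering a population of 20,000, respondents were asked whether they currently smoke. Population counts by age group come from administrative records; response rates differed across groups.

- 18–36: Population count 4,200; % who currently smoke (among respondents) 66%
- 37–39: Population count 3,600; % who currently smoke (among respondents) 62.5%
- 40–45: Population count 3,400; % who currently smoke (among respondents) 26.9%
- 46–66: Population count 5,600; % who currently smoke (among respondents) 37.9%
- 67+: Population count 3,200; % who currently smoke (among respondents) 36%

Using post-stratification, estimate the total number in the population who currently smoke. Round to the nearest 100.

9,200

Apply each group's respondent rate to its population count:
  18–36: 4,200 × 66% = 2772
  37–39: 3,600 × 62.5% = 2250
  40–45: 3,400 × 26.9% = 914.6
  46–66: 5,600 × 37.9% = 2122.4
  67+: 3,200 × 36% = 1152
Estimated total = 9211 → 9,200.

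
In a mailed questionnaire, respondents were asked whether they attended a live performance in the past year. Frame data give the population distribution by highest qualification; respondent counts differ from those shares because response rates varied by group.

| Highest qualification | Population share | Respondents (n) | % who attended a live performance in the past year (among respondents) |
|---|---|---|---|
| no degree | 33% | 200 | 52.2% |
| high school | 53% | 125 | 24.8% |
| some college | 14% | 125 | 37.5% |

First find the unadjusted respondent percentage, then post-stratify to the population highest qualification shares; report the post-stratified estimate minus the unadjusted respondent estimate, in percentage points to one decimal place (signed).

Naive respondent-only estimate (weights = respondent counts):
  (200/450)×52.2 + (125/450)×24.8 + (125/450)×37.5 = 40.5056%
Post-stratifying to population shares instead:
  0.33×52.2 + 0.53×24.8 + 0.14×37.5 = 35.62%
Difference = 35.62 − 40.5056 = -4.8856 pp.

-4.9 percentage points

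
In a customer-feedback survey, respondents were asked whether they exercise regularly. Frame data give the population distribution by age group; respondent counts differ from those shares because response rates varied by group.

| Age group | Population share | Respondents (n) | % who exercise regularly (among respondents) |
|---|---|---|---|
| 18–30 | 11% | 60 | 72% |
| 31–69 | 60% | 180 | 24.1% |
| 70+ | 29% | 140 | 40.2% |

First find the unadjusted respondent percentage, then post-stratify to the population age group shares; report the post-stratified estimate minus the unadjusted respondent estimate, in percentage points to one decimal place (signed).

-3.6 percentage points

Naive respondent-only estimate (weights = respondent counts):
  (60/380)×72 + (180/380)×24.1 + (140/380)×40.2 = 37.5947%
Reweighting by population age group shares:
  0.11×72 + 0.6×24.1 + 0.29×40.2 = 34.038%
Difference = 34.038 − 37.5947 = -3.5567 pp.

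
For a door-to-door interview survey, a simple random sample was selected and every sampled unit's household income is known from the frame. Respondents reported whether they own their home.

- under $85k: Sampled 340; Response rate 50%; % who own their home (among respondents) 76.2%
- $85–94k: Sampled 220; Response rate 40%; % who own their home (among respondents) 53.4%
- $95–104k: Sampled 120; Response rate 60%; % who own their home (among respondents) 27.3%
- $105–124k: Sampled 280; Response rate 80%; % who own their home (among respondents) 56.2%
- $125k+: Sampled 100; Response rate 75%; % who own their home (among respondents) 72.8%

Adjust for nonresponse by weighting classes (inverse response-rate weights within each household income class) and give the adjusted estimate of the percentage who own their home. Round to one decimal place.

60.3%

Each respondent's weight = sampled/responded in their class; summing within a class gives n_sampled, so:
  under $85k: 340 × 76.2 = 25,908
  $85–94k: 220 × 53.4 = 11,748
  $95–104k: 120 × 27.3 = 3276
  $105–124k: 280 × 56.2 = 15,736
  $125k+: 100 × 72.8 = 7280
Adjusted estimate = 63,948 / 1,060 = 60.3283 → 60.3%.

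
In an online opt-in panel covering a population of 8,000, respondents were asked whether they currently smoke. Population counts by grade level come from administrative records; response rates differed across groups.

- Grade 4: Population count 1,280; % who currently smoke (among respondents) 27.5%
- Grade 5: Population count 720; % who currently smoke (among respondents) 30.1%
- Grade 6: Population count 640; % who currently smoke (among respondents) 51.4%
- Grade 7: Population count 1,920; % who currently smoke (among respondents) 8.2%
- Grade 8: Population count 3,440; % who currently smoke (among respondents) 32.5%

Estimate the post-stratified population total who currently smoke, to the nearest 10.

2,170

Apply each group's respondent rate to its population count:
  Grade 4: 1,280 × 27.5% = 352
  Grade 5: 720 × 30.1% = 216.72
  Grade 6: 640 × 51.4% = 328.96
  Grade 7: 1,920 × 8.2% = 157.44
  Grade 8: 3,440 × 32.5% = 1118
Estimated total = 2173.12 → 2,170.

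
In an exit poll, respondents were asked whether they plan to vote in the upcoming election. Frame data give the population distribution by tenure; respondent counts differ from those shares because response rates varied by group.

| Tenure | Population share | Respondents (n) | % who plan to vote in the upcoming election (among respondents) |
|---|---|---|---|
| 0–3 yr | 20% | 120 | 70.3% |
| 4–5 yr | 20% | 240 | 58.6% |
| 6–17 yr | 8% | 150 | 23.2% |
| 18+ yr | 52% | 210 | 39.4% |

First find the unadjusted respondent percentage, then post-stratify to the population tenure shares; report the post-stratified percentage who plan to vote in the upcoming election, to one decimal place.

Without adjustment, the pooled respondent share is:
  (120/720)×70.3 + (240/720)×58.6 + (150/720)×23.2 + (210/720)×39.4 = 47.575%
Post-stratified estimate weights by population shares:
  0.2×70.3 + 0.2×58.6 + 0.08×23.2 + 0.52×39.4 = 48.124%

48.1%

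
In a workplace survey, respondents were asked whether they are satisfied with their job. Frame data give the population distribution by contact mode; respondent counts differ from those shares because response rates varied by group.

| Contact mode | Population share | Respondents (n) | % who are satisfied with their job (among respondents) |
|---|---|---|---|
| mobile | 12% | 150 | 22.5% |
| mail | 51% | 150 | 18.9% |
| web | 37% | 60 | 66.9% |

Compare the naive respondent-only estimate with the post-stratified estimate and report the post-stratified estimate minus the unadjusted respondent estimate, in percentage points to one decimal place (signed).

+8.7 percentage points

Without adjustment, the pooled respondent share is:
  (150/360)×22.5 + (150/360)×18.9 + (60/360)×66.9 = 28.4%
Post-stratifying to population shares instead:
  0.12×22.5 + 0.51×18.9 + 0.37×66.9 = 37.092%
Difference = 37.092 − 28.4 = 8.692 pp.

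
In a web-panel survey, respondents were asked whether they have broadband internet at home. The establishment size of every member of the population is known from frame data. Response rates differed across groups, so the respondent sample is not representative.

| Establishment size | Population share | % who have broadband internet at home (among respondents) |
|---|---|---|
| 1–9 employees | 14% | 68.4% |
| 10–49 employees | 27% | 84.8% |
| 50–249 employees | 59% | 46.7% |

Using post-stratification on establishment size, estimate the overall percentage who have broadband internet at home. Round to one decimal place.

Each cell contributes population-share × respondent value:
  1–9 employees: 0.14 × 68.4 = 9.576
  10–49 employees: 0.27 × 84.8 = 22.896
  50–249 employees: 0.59 × 46.7 = 27.553
Post-stratified estimate = 60.025 → 60.0%.

60.0%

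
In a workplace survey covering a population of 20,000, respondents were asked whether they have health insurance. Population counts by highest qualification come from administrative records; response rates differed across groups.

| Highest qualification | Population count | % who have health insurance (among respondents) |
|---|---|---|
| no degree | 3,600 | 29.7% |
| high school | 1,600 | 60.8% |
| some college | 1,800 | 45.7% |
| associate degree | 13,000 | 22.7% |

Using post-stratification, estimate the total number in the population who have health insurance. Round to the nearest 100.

5,800

Estimated count per cell = population count × respondent percentage:
  no degree: 3,600 × 29.7% = 1069.2
  high school: 1,600 × 60.8% = 972.8
  some college: 1,800 × 45.7% = 822.6
  associate degree: 13,000 × 22.7% = 2951
Estimated total = 5815.6 → 5,800.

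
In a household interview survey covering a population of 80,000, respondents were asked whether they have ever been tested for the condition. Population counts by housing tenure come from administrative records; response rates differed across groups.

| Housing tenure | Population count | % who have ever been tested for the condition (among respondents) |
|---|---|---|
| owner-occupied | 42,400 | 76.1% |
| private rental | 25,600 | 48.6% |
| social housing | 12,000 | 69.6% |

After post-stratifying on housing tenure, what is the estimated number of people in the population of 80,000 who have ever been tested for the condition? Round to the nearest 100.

Estimated count per cell = population count × respondent percentage:
  owner-occupied: 42,400 × 76.1% = 32266.4
  private rental: 25,600 × 48.6% = 12441.6
  social housing: 12,000 × 69.6% = 8352
Estimated total = 53,060 → 53,100.

53,100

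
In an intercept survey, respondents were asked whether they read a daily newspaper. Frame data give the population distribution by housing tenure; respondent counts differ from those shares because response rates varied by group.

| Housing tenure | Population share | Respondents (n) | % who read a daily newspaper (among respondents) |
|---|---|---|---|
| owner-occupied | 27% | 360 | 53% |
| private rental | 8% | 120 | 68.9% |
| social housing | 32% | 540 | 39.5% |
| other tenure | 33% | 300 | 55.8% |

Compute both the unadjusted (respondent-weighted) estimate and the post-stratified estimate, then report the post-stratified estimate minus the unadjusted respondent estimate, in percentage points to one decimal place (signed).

+1.3 percentage points

Without adjustment, the pooled respondent share is:
  (360/1320)×53 + (120/1320)×68.9 + (540/1320)×39.5 + (300/1320)×55.8 = 49.5591%
Reweighting by population housing tenure shares:
  0.27×53 + 0.08×68.9 + 0.32×39.5 + 0.33×55.8 = 50.876%
Difference = 50.876 − 49.5591 = 1.3169 pp.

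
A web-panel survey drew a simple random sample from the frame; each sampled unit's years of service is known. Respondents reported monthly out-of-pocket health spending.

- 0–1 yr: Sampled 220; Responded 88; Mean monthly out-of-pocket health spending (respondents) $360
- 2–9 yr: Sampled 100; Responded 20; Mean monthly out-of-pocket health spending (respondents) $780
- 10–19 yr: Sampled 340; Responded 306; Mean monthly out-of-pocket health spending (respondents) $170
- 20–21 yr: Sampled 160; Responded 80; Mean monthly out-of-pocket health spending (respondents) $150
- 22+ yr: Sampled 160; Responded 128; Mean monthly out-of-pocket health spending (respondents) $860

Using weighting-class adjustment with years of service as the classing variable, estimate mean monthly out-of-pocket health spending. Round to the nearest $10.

Response rates by class: 0–1 yr 88/220 = 40%, 2–9 yr 20/100 = 20%, 10–19 yr 306/340 = 90%, 20–21 yr 80/160 = 50%, 22+ yr 128/160 = 80%.
Each respondent's weight = sampled/responded in their class; summing within a class gives n_sampled, so:
  0–1 yr: 220 × 360 = 79,200
  2–9 yr: 100 × 780 = 78,000
  10–19 yr: 340 × 170 = 57,800
  20–21 yr: 160 × 150 = 24,000
  22+ yr: 160 × 860 = 137,600
Adjusted estimate = 376,600 / 980 = 384.286 → $380.

$380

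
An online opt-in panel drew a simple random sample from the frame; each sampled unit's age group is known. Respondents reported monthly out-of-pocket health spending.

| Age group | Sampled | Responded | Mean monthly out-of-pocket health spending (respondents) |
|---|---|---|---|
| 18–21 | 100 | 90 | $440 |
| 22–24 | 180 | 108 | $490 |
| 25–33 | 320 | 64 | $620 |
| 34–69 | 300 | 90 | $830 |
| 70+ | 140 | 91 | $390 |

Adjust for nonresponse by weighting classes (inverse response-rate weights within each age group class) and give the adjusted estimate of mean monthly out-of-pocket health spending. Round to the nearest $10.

$610

Class response rates: 18–21 90/100 = 90%, 22–24 108/180 = 60%, 25–33 64/320 = 20%, 34–69 90/300 = 30%, 70+ 91/140 = 65%.
Inverse-response-rate weighting restores each class to its sampled count, so class totals weight by n_sampled:
  18–21: 100 × 440 = 44,000
  22–24: 180 × 490 = 88,200
  25–33: 320 × 620 = 198,400
  34–69: 300 × 830 = 249,000
  70+: 140 × 390 = 54,600
Adjusted estimate = 634,200 / 1,040 = 609.808 → $610.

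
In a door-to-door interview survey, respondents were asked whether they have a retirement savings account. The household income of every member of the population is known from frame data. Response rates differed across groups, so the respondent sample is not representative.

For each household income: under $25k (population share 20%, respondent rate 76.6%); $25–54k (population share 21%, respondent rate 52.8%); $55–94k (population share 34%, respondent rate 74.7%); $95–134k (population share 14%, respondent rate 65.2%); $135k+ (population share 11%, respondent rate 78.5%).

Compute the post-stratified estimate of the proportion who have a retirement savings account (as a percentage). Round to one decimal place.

69.6%

Weight each group's respondent value by its population share:
  under $25k: 0.2 × 76.6 = 15.32
  $25–54k: 0.21 × 52.8 = 11.088
  $55–94k: 0.34 × 74.7 = 25.398
  $95–134k: 0.14 × 65.2 = 9.128
  $135k+: 0.11 × 78.5 = 8.635
Post-stratified estimate = 69.569 → 69.6%.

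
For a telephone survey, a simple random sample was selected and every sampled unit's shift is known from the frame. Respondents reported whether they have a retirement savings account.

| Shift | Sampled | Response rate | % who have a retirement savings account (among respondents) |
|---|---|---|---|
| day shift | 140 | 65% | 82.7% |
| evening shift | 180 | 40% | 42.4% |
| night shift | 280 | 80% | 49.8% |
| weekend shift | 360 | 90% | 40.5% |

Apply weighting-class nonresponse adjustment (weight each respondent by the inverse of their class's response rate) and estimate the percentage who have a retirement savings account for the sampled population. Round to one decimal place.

49.7%

Weighting each respondent by the inverse class response rate inflates each class back to its sampled size, so the class weight is n_sampled:
  day shift: 140 × 82.7 = 11,578
  evening shift: 180 × 42.4 = 7632
  night shift: 280 × 49.8 = 13,944
  weekend shift: 360 × 40.5 = 14,580
Adjusted estimate = 47,734 / 960 = 49.7229 → 49.7%.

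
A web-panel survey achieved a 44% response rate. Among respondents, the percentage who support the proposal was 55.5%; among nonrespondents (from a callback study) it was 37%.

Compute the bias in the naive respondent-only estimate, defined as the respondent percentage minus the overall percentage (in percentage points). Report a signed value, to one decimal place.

+10.4 percentage points

Nonresponse fraction = 1 − 0.44 = 0.56.
Bias = (nonresponse fraction) × (respondent percentage − nonrespondent percentage)
     = 0.56 × (55.5 − 37) = 0.56 × 18.5 = 10.36.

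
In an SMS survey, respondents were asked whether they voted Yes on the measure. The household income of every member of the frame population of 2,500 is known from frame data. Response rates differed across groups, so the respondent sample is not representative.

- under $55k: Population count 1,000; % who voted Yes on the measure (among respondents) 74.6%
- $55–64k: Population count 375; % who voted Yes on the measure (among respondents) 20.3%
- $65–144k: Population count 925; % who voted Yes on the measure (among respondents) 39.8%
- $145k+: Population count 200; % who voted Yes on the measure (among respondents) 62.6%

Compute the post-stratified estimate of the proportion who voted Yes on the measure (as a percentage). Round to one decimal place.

Each cell contributes population-share × respondent value:
  under $55k: (1,000/2,500) × 74.6 = 29.84
  $55–64k: (375/2,500) × 20.3 = 3.045
  $65–144k: (925/2,500) × 39.8 = 14.726
  $145k+: (200/2,500) × 62.6 = 5.008
Post-stratified estimate = 52.619 → 52.6%.

52.6%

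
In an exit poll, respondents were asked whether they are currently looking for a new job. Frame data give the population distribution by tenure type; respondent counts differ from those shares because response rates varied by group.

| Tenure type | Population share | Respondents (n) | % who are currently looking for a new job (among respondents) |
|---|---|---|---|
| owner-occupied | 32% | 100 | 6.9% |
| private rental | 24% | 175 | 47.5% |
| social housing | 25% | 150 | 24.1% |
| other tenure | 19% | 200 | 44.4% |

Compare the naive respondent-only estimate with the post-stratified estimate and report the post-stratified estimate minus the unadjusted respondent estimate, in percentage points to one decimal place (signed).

Without adjustment, the pooled respondent share is:
  (100/625)×6.9 + (175/625)×47.5 + (150/625)×24.1 + (200/625)×44.4 = 34.396%
Post-stratified estimate weights by population shares:
  0.32×6.9 + 0.24×47.5 + 0.25×24.1 + 0.19×44.4 = 28.069%
Difference = 28.069 − 34.396 = -6.327 pp.

-6.3 percentage points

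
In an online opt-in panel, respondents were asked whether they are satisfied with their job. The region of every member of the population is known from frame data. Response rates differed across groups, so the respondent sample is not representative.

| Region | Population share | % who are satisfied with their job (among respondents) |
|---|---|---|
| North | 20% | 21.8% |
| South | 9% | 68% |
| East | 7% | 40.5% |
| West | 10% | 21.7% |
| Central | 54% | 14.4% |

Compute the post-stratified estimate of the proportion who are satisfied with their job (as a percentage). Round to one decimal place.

23.3%

Post-stratification weights by population share, not respondent share:
  North: 0.2 × 21.8 = 4.36
  South: 0.09 × 68 = 6.12
  East: 0.07 × 40.5 = 2.835
  West: 0.1 × 21.7 = 2.17
  Central: 0.54 × 14.4 = 7.776
Post-stratified estimate = 23.261 → 23.3%.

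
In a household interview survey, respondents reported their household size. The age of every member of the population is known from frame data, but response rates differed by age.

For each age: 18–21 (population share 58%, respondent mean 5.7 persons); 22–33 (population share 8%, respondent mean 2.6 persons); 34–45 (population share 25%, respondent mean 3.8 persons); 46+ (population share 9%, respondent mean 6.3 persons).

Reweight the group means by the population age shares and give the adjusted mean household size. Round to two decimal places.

Weight each group's respondent value by its population share:
  18–21: 0.58 × 5.7 = 3.306
  22–33: 0.08 × 2.6 = 0.208
  34–45: 0.25 × 3.8 = 0.95
  46+: 0.09 × 6.3 = 0.567
Post-stratified estimate = 5.031 → 5.03.

5.03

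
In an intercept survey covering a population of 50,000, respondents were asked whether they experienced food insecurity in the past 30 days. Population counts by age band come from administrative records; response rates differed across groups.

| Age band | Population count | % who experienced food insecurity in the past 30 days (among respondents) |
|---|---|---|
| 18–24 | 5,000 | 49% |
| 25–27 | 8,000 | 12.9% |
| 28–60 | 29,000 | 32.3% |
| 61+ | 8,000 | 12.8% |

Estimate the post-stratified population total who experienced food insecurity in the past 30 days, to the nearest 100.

Each cell contributes its population count × the respondent rate:
  18–24: 5,000 × 49% = 2450
  25–27: 8,000 × 12.9% = 1032
  28–60: 29,000 × 32.3% = 9367
  61+: 8,000 × 12.8% = 1024
Estimated total = 13,873 → 13,900.

13,900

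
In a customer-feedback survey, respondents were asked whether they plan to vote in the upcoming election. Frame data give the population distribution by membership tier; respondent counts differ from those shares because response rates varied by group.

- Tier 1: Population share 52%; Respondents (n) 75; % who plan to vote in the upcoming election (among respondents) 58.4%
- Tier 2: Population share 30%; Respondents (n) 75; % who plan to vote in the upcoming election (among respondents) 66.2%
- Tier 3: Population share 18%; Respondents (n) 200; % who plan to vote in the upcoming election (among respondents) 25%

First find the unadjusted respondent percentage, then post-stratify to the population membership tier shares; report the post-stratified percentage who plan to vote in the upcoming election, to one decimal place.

54.7%

Without adjustment, the pooled respondent share is:
  (75/350)×58.4 + (75/350)×66.2 + (200/350)×25 = 40.9857%
Reweighting by population membership tier shares:
  0.52×58.4 + 0.3×66.2 + 0.18×25 = 54.728%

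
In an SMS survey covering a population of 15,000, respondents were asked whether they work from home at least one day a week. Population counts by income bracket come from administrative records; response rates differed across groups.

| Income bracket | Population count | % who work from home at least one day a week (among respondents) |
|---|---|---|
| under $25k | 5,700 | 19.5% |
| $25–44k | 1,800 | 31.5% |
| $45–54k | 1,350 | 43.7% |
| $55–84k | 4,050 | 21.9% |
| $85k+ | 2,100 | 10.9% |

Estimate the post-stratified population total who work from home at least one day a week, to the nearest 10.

3,380

Estimated count per cell = population count × respondent percentage:
  under $25k: 5,700 × 19.5% = 1111.5
  $25–44k: 1,800 × 31.5% = 567
  $45–54k: 1,350 × 43.7% = 589.95
  $55–84k: 4,050 × 21.9% = 886.95
  $85k+: 2,100 × 10.9% = 228.9
Estimated total = 3384.3 → 3,380.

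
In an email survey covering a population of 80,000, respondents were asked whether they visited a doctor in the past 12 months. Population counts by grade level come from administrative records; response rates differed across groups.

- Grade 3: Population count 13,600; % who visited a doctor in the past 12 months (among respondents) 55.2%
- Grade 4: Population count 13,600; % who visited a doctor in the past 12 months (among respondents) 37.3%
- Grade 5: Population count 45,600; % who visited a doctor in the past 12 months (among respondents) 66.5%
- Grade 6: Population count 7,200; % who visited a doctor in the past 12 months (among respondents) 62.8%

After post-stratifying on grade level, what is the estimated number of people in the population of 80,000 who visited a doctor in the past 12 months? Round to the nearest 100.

47,400

Apply each group's respondent rate to its population count:
  Grade 3: 13,600 × 55.2% = 7507.2
  Grade 4: 13,600 × 37.3% = 5072.8
  Grade 5: 45,600 × 66.5% = 30,324
  Grade 6: 7,200 × 62.8% = 4521.6
Estimated total = 47425.6 → 47,400.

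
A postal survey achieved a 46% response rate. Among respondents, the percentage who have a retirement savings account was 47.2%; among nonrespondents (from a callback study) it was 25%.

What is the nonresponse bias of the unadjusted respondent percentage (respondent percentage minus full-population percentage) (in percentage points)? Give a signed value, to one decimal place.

Nonresponse fraction = 1 − 0.46 = 0.54.
Bias = (nonresponse fraction) × (respondent percentage − nonrespondent percentage)
     = 0.54 × (47.2 − 25) = 0.54 × 22.2 = 11.988.

+12.0 percentage points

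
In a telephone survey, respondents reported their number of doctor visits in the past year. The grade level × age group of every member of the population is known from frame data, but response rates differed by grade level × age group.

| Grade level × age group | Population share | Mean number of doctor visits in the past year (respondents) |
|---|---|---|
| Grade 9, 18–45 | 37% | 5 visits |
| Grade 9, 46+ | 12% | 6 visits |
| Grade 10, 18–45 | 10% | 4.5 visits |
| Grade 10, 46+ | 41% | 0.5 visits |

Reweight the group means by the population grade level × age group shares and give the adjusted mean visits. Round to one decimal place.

Weight each group's respondent value by its population share:
  Grade 9, 18–45: 0.37 × 5 = 1.85
  Grade 9, 46+: 0.12 × 6 = 0.72
  Grade 10, 18–45: 0.1 × 4.5 = 0.45
  Grade 10, 46+: 0.41 × 0.5 = 0.205
Post-stratified estimate = 3.225 → 3.2.

3.2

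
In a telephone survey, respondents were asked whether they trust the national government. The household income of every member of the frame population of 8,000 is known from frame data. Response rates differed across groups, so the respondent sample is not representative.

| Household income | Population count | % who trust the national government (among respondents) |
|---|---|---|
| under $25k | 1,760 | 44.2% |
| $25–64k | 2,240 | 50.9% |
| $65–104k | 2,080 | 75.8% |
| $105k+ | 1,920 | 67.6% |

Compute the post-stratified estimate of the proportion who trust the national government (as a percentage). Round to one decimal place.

Post-stratification weights by population share, not respondent share:
  under $25k: (1,760/8,000) × 44.2 = 9.724
  $25–64k: (2,240/8,000) × 50.9 = 14.252
  $65–104k: (2,080/8,000) × 75.8 = 19.708
  $105k+: (1,920/8,000) × 67.6 = 16.224
Post-stratified estimate = 59.908 → 59.9%.

59.9%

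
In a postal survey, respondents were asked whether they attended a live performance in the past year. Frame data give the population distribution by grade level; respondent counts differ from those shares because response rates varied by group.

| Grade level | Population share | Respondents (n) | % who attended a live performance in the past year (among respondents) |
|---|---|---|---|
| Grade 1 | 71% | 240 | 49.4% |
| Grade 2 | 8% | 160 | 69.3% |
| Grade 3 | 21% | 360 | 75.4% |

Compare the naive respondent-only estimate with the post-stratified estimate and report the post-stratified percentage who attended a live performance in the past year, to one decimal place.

56.5%

Naive respondent-only estimate (weights = respondent counts):
  (240/760)×49.4 + (160/760)×69.3 + (360/760)×75.4 = 65.9053%
Post-stratifying to population shares instead:
  0.71×49.4 + 0.08×69.3 + 0.21×75.4 = 56.452%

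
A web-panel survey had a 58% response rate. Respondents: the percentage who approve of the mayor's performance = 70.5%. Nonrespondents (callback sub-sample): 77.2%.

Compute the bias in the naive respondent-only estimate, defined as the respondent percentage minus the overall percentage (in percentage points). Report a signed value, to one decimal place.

Nonresponse fraction = 1 − 0.58 = 0.42.
Bias = (nonresponse fraction) × (respondent percentage − nonrespondent percentage)
     = 0.42 × (70.5 − 77.2) = 0.42 × -6.7 = -2.814.

-2.8 percentage points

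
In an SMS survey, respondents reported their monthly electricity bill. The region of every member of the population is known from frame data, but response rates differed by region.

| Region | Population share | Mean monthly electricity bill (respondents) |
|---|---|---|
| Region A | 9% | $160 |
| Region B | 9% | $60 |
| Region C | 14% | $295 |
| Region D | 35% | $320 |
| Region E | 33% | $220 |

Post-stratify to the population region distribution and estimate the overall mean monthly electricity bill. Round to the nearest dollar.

$246

Weight each group's respondent value by its population share:
  Region A: 0.09 × 160 = 14.4
  Region B: 0.09 × 60 = 5.4
  Region C: 0.14 × 295 = 41.3
  Region D: 0.35 × 320 = 112
  Region E: 0.33 × 220 = 72.6
Post-stratified estimate = 245.7 → $246.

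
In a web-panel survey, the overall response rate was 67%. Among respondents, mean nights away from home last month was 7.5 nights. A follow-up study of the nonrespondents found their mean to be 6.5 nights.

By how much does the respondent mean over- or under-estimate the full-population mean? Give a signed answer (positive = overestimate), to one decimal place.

+0.3

Nonresponse fraction = 1 − 0.67 = 0.33.
Bias = (nonresponse fraction) × (respondent mean − nonrespondent mean)
     = 0.33 × (7.5 − 6.5) = 0.33 × 1 = 0.33.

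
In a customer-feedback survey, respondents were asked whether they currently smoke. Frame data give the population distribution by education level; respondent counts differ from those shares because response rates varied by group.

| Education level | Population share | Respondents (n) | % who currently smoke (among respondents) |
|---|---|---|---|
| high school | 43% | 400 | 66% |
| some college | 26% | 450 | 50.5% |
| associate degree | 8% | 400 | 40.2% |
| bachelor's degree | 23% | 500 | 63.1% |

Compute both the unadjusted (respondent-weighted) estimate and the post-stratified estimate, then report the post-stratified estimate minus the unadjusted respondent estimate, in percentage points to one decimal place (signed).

Without adjustment, the pooled respondent share is:
  (400/1750)×66 + (450/1750)×50.5 + (400/1750)×40.2 + (500/1750)×63.1 = 55.2886%
Reweighting by population education level shares:
  0.43×66 + 0.26×50.5 + 0.08×40.2 + 0.23×63.1 = 59.239%
Difference = 59.239 − 55.2886 = 3.9504 pp.

+4.0 percentage points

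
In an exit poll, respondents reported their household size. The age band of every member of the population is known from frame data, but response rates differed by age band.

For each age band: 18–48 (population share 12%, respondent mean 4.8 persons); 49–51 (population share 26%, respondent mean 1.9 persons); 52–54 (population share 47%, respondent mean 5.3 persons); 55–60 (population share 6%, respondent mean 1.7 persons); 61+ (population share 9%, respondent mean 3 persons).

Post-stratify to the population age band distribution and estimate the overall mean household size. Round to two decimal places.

Post-stratification weights by population share, not respondent share:
  18–48: 0.12 × 4.8 = 0.576
  49–51: 0.26 × 1.9 = 0.494
  52–54: 0.47 × 5.3 = 2.491
  55–60: 0.06 × 1.7 = 0.102
  61+: 0.09 × 3 = 0.27
Post-stratified estimate = 3.933 → 3.93.

3.93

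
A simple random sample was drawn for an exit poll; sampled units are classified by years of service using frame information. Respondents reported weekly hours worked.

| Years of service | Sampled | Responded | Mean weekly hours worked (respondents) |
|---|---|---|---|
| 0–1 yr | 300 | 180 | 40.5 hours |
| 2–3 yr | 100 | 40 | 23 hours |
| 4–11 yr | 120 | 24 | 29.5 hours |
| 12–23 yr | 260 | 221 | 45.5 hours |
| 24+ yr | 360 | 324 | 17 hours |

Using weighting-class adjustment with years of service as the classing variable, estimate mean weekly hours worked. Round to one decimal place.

31.5

Class response rates: 0–1 yr 180/300 = 60%, 2–3 yr 40/100 = 40%, 4–11 yr 24/120 = 20%, 12–23 yr 221/260 = 85%, 24+ yr 324/360 = 90%.
With weight = n_sampled/n_responded per class, the weighted class total is n_sampled:
  0–1 yr: 300 × 40.5 = 12,150
  2–3 yr: 100 × 23 = 2300
  4–11 yr: 120 × 29.5 = 3540
  12–23 yr: 260 × 45.5 = 11,830
  24+ yr: 360 × 17 = 6120
Adjusted estimate = 35,940 / 1,140 = 31.5263 → 31.5.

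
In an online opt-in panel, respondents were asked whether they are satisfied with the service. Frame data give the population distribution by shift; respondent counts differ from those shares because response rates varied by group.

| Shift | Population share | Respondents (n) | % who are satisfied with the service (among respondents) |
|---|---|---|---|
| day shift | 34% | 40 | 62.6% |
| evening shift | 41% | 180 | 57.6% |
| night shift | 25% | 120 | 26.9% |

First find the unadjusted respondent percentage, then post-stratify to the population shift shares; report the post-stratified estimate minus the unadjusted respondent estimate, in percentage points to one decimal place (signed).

+4.3 percentage points

Unadjusted (pooled respondent) estimate weights by respondent counts:
  (40/340)×62.6 + (180/340)×57.6 + (120/340)×26.9 = 47.3529%
Post-stratifying to population shares instead:
  0.34×62.6 + 0.41×57.6 + 0.25×26.9 = 51.625%
Difference = 51.625 − 47.3529 = 4.2721 pp.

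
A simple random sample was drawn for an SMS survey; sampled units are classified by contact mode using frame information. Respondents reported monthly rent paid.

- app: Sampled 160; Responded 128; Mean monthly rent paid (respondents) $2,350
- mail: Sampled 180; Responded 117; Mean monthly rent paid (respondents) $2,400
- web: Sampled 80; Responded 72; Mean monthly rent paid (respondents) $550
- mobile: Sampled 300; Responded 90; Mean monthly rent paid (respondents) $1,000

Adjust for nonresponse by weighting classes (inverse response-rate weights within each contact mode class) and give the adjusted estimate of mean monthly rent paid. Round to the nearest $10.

$1,600

Class response rates: app 128/160 = 80%, mail 117/180 = 65%, web 72/80 = 90%, mobile 90/300 = 30%.
With weight = n_sampled/n_responded per class, the weighted class total is n_sampled:
  app: 160 × 2350 = 376,000
  mail: 180 × 2400 = 432,000
  web: 80 × 550 = 44,000
  mobile: 300 × 1000 = 300,000
Adjusted estimate = 1,152,000 / 720 = 1600 → $1,600.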